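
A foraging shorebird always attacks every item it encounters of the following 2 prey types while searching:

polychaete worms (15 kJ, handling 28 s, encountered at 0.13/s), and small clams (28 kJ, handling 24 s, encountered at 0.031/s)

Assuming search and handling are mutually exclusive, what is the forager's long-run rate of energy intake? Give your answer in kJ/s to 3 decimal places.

R = Σλ_iE_i / (1 + Σλ_ih_i)
Numerator: 0.13×15 + 0.031×28 = 2.818
Denominator: 1 + 0.13×28 + 0.031×24 = 5.384
R = 2.818/5.384 = 0.5234 kJ/s

0.523 kJ/s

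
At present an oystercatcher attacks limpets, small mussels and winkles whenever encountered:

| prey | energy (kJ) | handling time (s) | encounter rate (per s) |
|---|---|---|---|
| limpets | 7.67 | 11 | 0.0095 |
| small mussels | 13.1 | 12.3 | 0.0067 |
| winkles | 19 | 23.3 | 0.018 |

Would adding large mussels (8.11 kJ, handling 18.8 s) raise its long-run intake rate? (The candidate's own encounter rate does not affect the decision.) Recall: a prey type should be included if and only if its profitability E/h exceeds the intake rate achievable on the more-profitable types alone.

Yes

Intake rate on the current diet: R = (0.0095×7.67 + 0.0067×13.1 + 0.018×19) / (1 + 0.0095×11 + 0.0067×12.3 + 0.018×23.3) = 0.5026/1.606 = 0.3129 kJ/s.
large mussels: E/h = 8.11/18.8 = 0.4314 kJ/s.
Since 0.4314 > R, including large mussels increases the long-run rate.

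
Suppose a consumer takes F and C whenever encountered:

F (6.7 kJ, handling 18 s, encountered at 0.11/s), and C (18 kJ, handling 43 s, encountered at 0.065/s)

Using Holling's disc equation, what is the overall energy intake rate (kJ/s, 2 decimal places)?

0.33 kJ/s

R = Σλ_iE_i / (1 + Σλ_ih_i)
Numerator: 0.11×6.7 + 0.065×18 = 1.907
Denominator: 1 + 0.11×18 + 0.065×43 = 5.775
R = 1.907/5.775 = 0.3302 kJ/s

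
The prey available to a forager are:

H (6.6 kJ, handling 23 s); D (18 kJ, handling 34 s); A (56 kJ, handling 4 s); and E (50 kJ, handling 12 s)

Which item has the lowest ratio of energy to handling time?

H

Profitability E/h (kJ/s): H = 6.6/23 = 0.287, D = 18/34 = 0.529, A = 56/4 = 14, E = 50/12 = 4.17.
Ranked: A > E > D > H.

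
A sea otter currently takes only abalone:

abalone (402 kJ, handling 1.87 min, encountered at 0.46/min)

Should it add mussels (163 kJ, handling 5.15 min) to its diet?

On abalone alone, R = ΣλE/(1+Σλh) = 184.9/1.86 = 99.41 kJ/min.
Profitability of mussels: 163/5.15 = 31.65 kJ/min.
31.65 < 99.41, so adding mussels would lower the average — exclude it.

No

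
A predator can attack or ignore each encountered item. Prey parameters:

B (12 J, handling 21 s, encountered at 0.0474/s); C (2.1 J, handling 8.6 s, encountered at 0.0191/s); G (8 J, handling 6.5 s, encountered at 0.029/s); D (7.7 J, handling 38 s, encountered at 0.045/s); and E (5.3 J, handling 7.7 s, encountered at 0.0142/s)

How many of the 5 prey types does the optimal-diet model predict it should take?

3

Profitabilities (E/h, J/s): G 1.23, E 0.688, B 0.571, C 0.244, D 0.203. Add prey in this order while the next type's profitability exceeds the intake rate on those already taken.
Rate on top 1: 0.1952. E: 0.688 > 0.1952 → include.
Rate on top 2: 0.2367. B: 0.571 > 0.2367 → include.
Rate on top 3: 0.382. C: 0.244 < 0.382 → exclude; stop.
Optimal diet: G, E, B — 3 of 5 types.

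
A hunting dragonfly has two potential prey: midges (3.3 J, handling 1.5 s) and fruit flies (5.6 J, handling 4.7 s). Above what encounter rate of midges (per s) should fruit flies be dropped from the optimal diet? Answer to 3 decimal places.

Drop fruit flies once their profitability E₂/h₂ falls below the rate achievable on midges alone: E₂/h₂ = λE₁/(1 + λh₁).
Solve for λ: λE₁h₂ = E₂(1 + λh₁) → λ(E₁h₂ − E₂h₁) = E₂ → λ = E₂/(E₁h₂ − E₂h₁).
λ = 5.6/(3.3×4.7 − 5.6×1.5) = 5.6/7.11 = 0.7876 per s.

0.788 per s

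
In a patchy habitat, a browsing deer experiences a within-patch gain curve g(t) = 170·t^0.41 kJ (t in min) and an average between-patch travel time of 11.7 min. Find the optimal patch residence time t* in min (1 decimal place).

Maximise g(t)/(T+t): set derivative to zero → g'(t)(T+t) = g(t).
g'(t) = 0.41·170·t^-0.59. Setting 0.41·170·t^-0.59 = 170·t^0.41/(11.7+t) gives 0.41(11.7+t) = t, so 0.59·t = 0.41×11.7.
t* = 0.41×11.7/0.59 = 8.131 min.

8.1 min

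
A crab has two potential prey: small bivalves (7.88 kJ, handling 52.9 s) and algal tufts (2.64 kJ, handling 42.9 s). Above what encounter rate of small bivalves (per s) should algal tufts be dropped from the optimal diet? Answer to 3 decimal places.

0.013 per s

Drop algal tufts once their profitability E₂/h₂ falls below the rate achievable on small bivalves alone: E₂/h₂ = λE₁/(1 + λh₁).
Solve for λ: λE₁h₂ = E₂(1 + λh₁) → λ(E₁h₂ − E₂h₁) = E₂ → λ = E₂/(E₁h₂ − E₂h₁).
λ = 2.64/(7.88×42.9 − 2.64×52.9) = 2.64/198.4 = 0.01331 per s.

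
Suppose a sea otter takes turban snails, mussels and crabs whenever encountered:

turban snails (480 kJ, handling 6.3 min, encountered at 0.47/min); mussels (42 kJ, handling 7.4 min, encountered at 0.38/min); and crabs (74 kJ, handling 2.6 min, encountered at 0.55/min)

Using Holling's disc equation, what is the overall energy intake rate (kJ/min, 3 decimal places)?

R = Σλ_iE_i / (1 + Σλ_ih_i)
Numerator: 0.47×480 + 0.38×42 + 0.55×74 = 282.3
Denominator: 1 + 0.47×6.3 + 0.38×7.4 + 0.55×2.6 = 8.203
R = 282.3/8.203 = 34.41 kJ/min

34.409 kJ/min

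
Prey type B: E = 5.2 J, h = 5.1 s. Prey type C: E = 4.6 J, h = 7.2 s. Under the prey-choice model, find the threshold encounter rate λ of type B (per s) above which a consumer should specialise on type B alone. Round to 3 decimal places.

0.329 per s

At the threshold, the rate on type B alone equals the profitability of type C: λ·5.2/(1 + λ·5.1) = 4.6/7.2 = 0.6389.
Rearranging, λ(5.2 − 0.6389×5.1) = 0.6389, so λ = 0.6389/1.942 = 0.329 per s.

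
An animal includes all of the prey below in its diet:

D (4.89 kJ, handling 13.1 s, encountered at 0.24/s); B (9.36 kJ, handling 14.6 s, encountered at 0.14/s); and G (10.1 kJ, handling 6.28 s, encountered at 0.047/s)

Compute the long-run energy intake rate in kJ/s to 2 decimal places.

0.46 kJ/s

R = Σλ_iE_i / (1 + Σλ_ih_i)
Numerator: 0.24×4.89 + 0.14×9.36 + 0.047×10.1 = 2.959
Denominator: 1 + 0.24×13.1 + 0.14×14.6 + 0.047×6.28 = 6.483
R = 2.959/6.483 = 0.4564 kJ/s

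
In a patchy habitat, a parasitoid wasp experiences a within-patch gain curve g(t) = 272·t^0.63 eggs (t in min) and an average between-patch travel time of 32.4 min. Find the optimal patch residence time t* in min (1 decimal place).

Maximise g(t)/(T+t): set derivative to zero → g'(t)(T+t) = g(t).
g'(t) = 0.63·272·t^-0.37. Setting 0.63·272·t^-0.37 = 272·t^0.63/(32.4+t) gives 0.63(32.4+t) = t, so 0.37·t = 0.63×32.4.
t* = 0.63×32.4/0.37 = 55.17 min.

55.2 min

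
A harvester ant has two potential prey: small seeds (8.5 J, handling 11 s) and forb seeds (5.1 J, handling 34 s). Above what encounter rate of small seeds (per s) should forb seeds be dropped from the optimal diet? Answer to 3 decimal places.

At the threshold, the rate on small seeds alone equals the profitability of forb seeds: λ·8.5/(1 + λ·11) = 5.1/34 = 0.15.
Rearranging, λ(8.5 − 0.15×11) = 0.15, so λ = 0.15/6.85 = 0.0219 per s.

0.022 per s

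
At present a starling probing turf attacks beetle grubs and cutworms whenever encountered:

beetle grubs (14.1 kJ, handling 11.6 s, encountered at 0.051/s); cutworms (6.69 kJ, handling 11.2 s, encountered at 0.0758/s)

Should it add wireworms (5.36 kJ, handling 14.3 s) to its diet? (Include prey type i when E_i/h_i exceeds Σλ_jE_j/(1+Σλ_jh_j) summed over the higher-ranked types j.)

No

Current rate: (0.051×14.1 + 0.0758×6.69)/(1 + 0.051×11.6 + 0.0758×11.2) = 0.5024 kJ/s.
wireworms: E/h = 5.36/14.3 = 0.3748 kJ/s.
Since 0.3748 < R, time spent handling wireworms is better spent searching.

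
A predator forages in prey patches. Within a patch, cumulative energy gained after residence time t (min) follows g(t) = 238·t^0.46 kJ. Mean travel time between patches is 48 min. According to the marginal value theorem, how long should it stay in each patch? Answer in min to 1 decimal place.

Maximise g(t)/(T+t): set derivative to zero → g'(t)(T+t) = g(t).
g'(t) = 0.46·238·t^-0.54. Setting 0.46·238·t^-0.54 = 238·t^0.46/(48+t) gives 0.46(48+t) = t, so 0.54·t = 0.46×48.
t* = 0.46×48/0.54 = 40.89 min.

40.9 min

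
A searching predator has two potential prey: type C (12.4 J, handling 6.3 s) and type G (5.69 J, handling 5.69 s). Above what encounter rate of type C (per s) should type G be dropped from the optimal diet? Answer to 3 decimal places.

0.164 per s

The zero-one rule: include type G iff E₂/h₂ > λE₁/(1+λh₁). Equality gives the switch point.
λE₁h₂ = E₂ + λE₂h₁ ⇒ λ = E₂/(E₁h₂ − E₂h₁) = 5.69/(70.56 − 35.85) = 0.1639 per s.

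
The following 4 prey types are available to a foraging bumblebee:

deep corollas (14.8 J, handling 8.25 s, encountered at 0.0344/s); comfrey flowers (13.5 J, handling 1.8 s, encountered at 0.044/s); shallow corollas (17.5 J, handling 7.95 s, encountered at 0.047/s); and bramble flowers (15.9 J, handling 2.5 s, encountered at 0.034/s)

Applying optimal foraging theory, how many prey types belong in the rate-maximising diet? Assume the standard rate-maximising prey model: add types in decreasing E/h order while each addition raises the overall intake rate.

4

Rank by E/h (J/s): comfrey flowers 7.5, bramble flowers 6.36, shallow corollas 2.2, deep corollas 1.79. Include each in turn until the next type's E/h falls below the running intake rate.
Rate on top 1: 0.5504. bramble flowers: 6.36 > 0.5504 → include.
Rate on top 2: 0.9746. shallow corollas: 2.2 > 0.9746 → include.
Rate on top 3: 1.273. deep corollas: 1.79 > 1.273 → include.
Optimal diet: comfrey flowers, bramble flowers, shallow corollas, deep corollas — 4 of 4 types.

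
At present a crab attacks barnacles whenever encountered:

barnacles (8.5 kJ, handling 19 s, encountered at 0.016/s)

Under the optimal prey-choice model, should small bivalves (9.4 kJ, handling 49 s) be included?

On barnacles alone, R = ΣλE/(1+Σλh) = 0.136/1.304 = 0.1043 kJ/s.
small bivalves: E/h = 9.4/49 = 0.1918 kJ/s.
0.1918 > 0.1043, so adding small bivalves raises the average — include it.

Yes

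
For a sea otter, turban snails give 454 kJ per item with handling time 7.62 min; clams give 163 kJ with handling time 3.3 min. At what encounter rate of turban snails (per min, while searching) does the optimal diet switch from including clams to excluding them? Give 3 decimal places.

0.636 per min

The zero-one rule: include clams iff E₂/h₂ > λE₁/(1+λh₁). Equality gives the switch point.
λE₁h₂ = E₂ + λE₂h₁ ⇒ λ = E₂/(E₁h₂ − E₂h₁) = 163/(1498 − 1242) = 0.6364 per min.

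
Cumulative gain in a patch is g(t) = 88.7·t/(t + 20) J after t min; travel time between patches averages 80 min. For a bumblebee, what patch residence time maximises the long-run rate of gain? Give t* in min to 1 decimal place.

Optimal t* satisfies g'(t*) = g(t*)/(T + t*).
g'(t) = 88.7·20/(t + 20)². Setting 88.7·20/(t+20)² = 88.7t/[(t+20)(80+t)] gives 20(80+t) = t(t+20), so t² = 20×80 = 1600.
t* = √1600 = 40 min.

40.0 min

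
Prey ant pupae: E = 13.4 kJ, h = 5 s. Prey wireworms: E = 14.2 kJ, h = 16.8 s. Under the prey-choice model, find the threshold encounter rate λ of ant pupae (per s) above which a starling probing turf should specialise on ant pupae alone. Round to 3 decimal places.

The zero-one rule: include wireworms iff E₂/h₂ > λE₁/(1+λh₁). Equality gives the switch point.
λE₁h₂ = E₂ + λE₂h₁ ⇒ λ = E₂/(E₁h₂ − E₂h₁) = 14.2/(225.1 − 71) = 0.09214 per s.

0.092 per s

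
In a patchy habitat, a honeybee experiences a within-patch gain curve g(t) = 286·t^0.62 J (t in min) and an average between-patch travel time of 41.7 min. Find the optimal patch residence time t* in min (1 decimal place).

Maximise g(t)/(T+t): set derivative to zero → g'(t)(T+t) = g(t).
g'(t) = 0.62·286·t^-0.38. Setting 0.62·286·t^-0.38 = 286·t^0.62/(41.7+t) gives 0.62(41.7+t) = t, so 0.38·t = 0.62×41.7.
t* = 0.62×41.7/0.38 = 68.04 min.

68.0 min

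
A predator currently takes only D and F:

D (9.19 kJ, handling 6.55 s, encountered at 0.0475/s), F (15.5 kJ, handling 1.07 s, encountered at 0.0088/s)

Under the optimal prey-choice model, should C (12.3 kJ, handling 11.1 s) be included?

Yes

On D and F alone, R = ΣλE/(1+Σλh) = 0.5729/1.321 = 0.4339 kJ/s.
Profitability of C: 12.3/11.1 = 1.108 kJ/s.
1.108 > 0.4339, so adding C raises the average — include it.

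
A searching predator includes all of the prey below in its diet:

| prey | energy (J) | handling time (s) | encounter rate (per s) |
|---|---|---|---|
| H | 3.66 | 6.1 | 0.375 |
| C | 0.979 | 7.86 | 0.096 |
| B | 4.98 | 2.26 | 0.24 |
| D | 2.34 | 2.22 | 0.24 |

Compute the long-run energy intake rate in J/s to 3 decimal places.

0.630 J/s

R = Σλ_iE_i / (1 + Σλ_ih_i)
Numerator: 0.375×3.66 + 0.096×0.979 + 0.24×4.98 + 0.24×2.34 = 3.223
Denominator: 1 + 0.375×6.1 + 0.096×7.86 + 0.24×2.26 + 0.24×2.22 = 5.117
R = 3.223/5.117 = 0.6299 J/s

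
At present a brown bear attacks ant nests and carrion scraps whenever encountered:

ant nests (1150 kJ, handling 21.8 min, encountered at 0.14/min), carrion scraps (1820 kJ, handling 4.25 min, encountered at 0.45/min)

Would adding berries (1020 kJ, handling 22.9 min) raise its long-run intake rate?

Current rate: (0.14×1150 + 0.45×1820)/(1 + 0.14×21.8 + 0.45×4.25) = 164.3 kJ/min.
Profitability of berries: 1020/22.9 = 44.54 kJ/min.
Since 44.54 < R, time spent handling berries is better spent searching.

No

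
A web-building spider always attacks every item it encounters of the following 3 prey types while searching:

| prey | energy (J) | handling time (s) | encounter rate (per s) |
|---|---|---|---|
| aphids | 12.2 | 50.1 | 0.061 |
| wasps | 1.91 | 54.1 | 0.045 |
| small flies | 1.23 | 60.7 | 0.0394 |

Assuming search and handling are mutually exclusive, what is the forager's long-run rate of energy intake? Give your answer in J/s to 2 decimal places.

R = Σλ_iE_i / (1 + Σλ_ih_i)
Numerator: 0.061×12.2 + 0.045×1.91 + 0.0394×1.23 = 0.8786
Denominator: 1 + 0.061×50.1 + 0.045×54.1 + 0.0394×60.7 = 8.882
R = 0.8786/8.882 = 0.09892 J/s

0.10 J/s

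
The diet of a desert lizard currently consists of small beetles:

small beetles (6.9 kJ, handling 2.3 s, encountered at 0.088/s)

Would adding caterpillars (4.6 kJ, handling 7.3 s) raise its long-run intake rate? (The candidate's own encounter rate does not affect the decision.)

Yes

Current rate: (0.088×6.9)/(1 + 0.088×2.3) = 0.505 kJ/s.
caterpillars: E/h = 4.6/7.3 = 0.6301 kJ/s.
Since 0.6301 > R, including caterpillars increases the long-run rate.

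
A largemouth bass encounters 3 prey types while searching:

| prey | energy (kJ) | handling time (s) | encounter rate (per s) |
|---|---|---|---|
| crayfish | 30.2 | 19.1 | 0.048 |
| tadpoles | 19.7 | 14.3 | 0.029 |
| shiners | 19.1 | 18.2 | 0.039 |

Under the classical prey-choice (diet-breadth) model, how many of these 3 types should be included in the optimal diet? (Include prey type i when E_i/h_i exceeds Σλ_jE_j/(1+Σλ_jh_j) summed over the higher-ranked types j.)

3

Rank by E/h (kJ/s): crayfish 1.58, tadpoles 1.38, shiners 1.05. Include each in turn until the next type's E/h falls below the running intake rate.
Rate on top 1: 0.7563. tadpoles: 1.38 > 0.7563 → include.
Rate on top 2: 0.8668. shiners: 1.05 > 0.8668 → include.
Optimal diet: crayfish, tadpoles, shiners — 3 of 3 types.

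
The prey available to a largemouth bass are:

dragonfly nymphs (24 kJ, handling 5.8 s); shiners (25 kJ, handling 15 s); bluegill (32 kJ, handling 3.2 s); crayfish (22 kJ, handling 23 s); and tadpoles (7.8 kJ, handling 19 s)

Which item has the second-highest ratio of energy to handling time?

dragonfly nymphs

In descending order of E/h:
bluegill: 32/3.2 = 10 kJ/s
dragonfly nymphs: 24/5.8 = 4.14 kJ/s
shiners: 25/15 = 1.67 kJ/s
crayfish: 22/23 = 0.957 kJ/s
tadpoles: 7.8/19 = 0.411 kJ/s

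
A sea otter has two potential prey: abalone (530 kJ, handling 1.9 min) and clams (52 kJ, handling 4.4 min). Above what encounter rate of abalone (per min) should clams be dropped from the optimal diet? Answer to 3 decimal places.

0.023 per min

At the threshold, the rate on abalone alone equals the profitability of clams: λ·530/(1 + λ·1.9) = 52/4.4 = 11.82.
Rearranging, λ(530 − 11.82×1.9) = 11.82, so λ = 11.82/507.5 = 0.02328 per min.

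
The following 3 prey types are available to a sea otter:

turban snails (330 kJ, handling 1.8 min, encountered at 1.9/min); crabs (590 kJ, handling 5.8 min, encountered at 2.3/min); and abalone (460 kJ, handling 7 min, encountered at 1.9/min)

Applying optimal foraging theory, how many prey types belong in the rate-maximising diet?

Profitabilities (E/h, kJ/min): turban snails 183, crabs 102, abalone 65.7. Add prey in this order while the next type's profitability exceeds the intake rate on those already taken.
Rate on top 1: 141.9. crabs: 102 < 141.9 → exclude; stop.
Optimal diet: turban snails — 1 of 3 types.

1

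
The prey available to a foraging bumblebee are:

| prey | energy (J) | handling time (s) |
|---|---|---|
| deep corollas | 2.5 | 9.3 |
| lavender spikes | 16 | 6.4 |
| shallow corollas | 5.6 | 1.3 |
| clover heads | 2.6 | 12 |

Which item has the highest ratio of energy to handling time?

Profitability E/h (J/s): deep corollas = 2.5/9.3 = 0.269, lavender spikes = 16/6.4 = 2.5, shallow corollas = 5.6/1.3 = 4.31, clover heads = 2.6/12 = 0.217.
Ranked: shallow corollas > lavender spikes > deep corollas > clover heads.

shallow corollas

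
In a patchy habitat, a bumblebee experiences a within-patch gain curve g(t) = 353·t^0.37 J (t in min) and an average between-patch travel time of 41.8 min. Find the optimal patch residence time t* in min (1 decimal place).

24.5 min

Optimal t* satisfies g'(t*) = g(t*)/(T + t*).
g'(t) = 0.37·353·t^-0.63. Setting 0.37·353·t^-0.63 = 353·t^0.37/(41.8+t) gives 0.37(41.8+t) = t, so 0.63·t = 0.37×41.8.
t* = 0.37×41.8/0.63 = 24.55 min.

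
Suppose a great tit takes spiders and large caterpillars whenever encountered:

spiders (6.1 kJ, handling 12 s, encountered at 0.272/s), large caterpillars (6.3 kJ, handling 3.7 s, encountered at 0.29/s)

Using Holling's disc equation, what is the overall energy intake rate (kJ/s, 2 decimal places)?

Energy encountered per unit search time: 0.272×6.1 + 0.29×6.3 = 3.486 kJ/s.
Handling time per unit search time: 0.272×12 + 0.29×3.7 = 4.337.
Rate = 3.486/(1 + 4.337) = 0.6532 kJ/s.

0.65 kJ/s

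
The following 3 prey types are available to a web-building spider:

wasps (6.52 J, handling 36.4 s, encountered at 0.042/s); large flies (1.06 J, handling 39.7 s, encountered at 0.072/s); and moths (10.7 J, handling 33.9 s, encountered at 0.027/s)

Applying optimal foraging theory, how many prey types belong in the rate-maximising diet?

2

E/h in descending order: moths 0.316, wasps 0.179, large flies 0.0267 J/s. The optimal diet is the largest prefix of this list for which every included type satisfies E_i/h_i > R on the types above it.
Rate on top 1: 0.1508. wasps: 0.179 > 0.1508 → include.
Rate on top 2: 0.1634. large flies: 0.0267 < 0.1634 → exclude; stop.
Optimal diet: moths, wasps — 2 of 3 types.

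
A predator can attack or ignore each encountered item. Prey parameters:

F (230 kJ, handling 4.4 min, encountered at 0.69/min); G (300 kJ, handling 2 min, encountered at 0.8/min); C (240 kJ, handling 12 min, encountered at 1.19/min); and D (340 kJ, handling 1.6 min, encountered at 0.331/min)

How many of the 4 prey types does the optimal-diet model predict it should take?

Rank by E/h (kJ/min): D 212, G 150, F 52.3, C 20. Include each in turn until the next type's E/h falls below the running intake rate.
Rate on top 1: 73.57. G: 150 > 73.57 → include.
Rate on top 2: 112.6. F: 52.3 < 112.6 → exclude; stop.
Optimal diet: D, G — 2 of 4 types.

2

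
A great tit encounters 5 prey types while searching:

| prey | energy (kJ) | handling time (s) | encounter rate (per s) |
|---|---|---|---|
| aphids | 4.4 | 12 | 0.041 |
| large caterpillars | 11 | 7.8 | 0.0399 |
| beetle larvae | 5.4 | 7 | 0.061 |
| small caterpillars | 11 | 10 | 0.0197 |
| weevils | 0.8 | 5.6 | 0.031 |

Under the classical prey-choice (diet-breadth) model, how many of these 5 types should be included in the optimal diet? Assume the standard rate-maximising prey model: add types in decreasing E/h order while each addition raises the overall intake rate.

3

E/h in descending order: large caterpillars 1.41, small caterpillars 1.1, beetle larvae 0.771, aphids 0.367, weevils 0.143 kJ/s. The optimal diet is the largest prefix of this list for which every included type satisfies E_i/h_i > R on the types above it.
Rate on top 1: 0.3347. small caterpillars: 1.1 > 0.3347 → include.
Rate on top 2: 0.4347. beetle larvae: 0.771 > 0.4347 → include.
Rate on top 3: 0.509. aphids: 0.367 < 0.509 → exclude; stop.
Optimal diet: large caterpillars, small caterpillars, beetle larvae — 3 of 5 types.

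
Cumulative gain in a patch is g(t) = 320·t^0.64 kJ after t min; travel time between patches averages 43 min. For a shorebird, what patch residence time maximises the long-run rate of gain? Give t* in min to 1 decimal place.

76.4 min

Optimal t* satisfies g'(t*) = g(t*)/(T + t*).
g'(t) = 0.64·320·t^-0.36. Setting 0.64·320·t^-0.36 = 320·t^0.64/(43+t) gives 0.64(43+t) = t, so 0.36·t = 0.64×43.
t* = 0.64×43/0.36 = 76.44 min.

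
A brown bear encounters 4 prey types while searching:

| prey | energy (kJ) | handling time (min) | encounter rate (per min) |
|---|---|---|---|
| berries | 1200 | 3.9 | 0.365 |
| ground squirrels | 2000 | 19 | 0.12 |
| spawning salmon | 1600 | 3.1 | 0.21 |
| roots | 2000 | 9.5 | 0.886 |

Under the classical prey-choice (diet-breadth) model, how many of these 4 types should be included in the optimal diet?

2

Rank by E/h (kJ/min): spawning salmon 516, berries 308, roots 211, ground squirrels 105. Include each in turn until the next type's E/h falls below the running intake rate.
Rate on top 1: 203.5. berries: 308 > 203.5 → include.
Rate on top 2: 251.7. roots: 211 < 251.7 → exclude; stop.
Optimal diet: spawning salmon, berries — 2 of 4 types.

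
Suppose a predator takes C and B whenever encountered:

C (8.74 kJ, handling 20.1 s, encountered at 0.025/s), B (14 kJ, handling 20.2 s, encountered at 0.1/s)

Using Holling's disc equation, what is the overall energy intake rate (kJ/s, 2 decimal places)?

0.46 kJ/s

R = (0.025×8.74 + 0.1×14) / (1 + 0.025×20.1 + 0.1×20.2) = 1.619/3.522 = 0.4595 kJ/s.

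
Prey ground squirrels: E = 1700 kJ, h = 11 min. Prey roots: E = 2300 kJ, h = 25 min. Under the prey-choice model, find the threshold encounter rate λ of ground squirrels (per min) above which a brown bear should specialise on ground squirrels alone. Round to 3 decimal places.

0.134 per min

The zero-one rule: include roots iff E₂/h₂ > λE₁/(1+λh₁). Equality gives the switch point.
λE₁h₂ = E₂ + λE₂h₁ ⇒ λ = E₂/(E₁h₂ − E₂h₁) = 2300/(4.25e+04 − 2.53e+04) = 0.1337 per min.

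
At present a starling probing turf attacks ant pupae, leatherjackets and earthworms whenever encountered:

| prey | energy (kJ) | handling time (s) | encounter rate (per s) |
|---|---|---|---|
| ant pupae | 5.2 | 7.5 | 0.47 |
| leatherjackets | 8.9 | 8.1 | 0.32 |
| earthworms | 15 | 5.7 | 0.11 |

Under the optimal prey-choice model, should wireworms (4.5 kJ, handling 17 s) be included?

Intake rate on the current diet: R = (0.47×5.2 + 0.32×8.9 + 0.11×15) / (1 + 0.47×7.5 + 0.32×8.1 + 0.11×5.7) = 6.942/7.744 = 0.8964 kJ/s.
Profitability of wireworms: 4.5/17 = 0.2647 kJ/s.
0.2647 < 0.8964, so adding wireworms would lower the average — exclude it.

No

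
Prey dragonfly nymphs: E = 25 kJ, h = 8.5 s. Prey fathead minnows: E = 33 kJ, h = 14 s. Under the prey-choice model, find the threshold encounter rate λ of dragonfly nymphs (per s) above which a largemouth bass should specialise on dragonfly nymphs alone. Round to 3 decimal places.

0.475 per s

At the threshold, the rate on dragonfly nymphs alone equals the profitability of fathead minnows: λ·25/(1 + λ·8.5) = 33/14 = 2.357.
Rearranging, λ(25 − 2.357×8.5) = 2.357, so λ = 2.357/4.964 = 0.4748 per s.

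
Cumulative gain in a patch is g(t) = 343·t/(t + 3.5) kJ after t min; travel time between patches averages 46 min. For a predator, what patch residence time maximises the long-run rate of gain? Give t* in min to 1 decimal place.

12.7 min

Optimal t* satisfies g'(t*) = g(t*)/(T + t*).
g'(t) = 343·3.5/(t + 3.5)². Setting 343·3.5/(t+3.5)² = 343t/[(t+3.5)(46+t)] gives 3.5(46+t) = t(t+3.5), so t² = 3.5×46 = 161.
t* = √161 = 12.69 min.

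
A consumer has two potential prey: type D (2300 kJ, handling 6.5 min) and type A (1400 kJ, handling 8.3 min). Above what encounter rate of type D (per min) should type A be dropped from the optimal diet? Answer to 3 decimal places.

0.140 per min

Drop type A once their profitability E₂/h₂ falls below the rate achievable on type D alone: E₂/h₂ = λE₁/(1 + λh₁).
Solve for λ: λE₁h₂ = E₂(1 + λh₁) → λ(E₁h₂ − E₂h₁) = E₂ → λ = E₂/(E₁h₂ − E₂h₁).
λ = 1400/(2300×8.3 − 1400×6.5) = 1400/9990 = 0.1401 per min.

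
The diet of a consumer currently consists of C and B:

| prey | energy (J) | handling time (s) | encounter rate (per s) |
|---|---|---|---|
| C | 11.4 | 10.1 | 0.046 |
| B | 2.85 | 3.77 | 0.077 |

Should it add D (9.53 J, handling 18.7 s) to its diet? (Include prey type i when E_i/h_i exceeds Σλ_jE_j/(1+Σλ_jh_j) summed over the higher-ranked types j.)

Yes

Intake rate on the current diet: R = (0.046×11.4 + 0.077×2.85) / (1 + 0.046×10.1 + 0.077×3.77) = 0.7439/1.755 = 0.4239 J/s.
Profitability of D: 9.53/18.7 = 0.5096 J/s.
0.5096 > 0.4239, so adding D raises the average — include it.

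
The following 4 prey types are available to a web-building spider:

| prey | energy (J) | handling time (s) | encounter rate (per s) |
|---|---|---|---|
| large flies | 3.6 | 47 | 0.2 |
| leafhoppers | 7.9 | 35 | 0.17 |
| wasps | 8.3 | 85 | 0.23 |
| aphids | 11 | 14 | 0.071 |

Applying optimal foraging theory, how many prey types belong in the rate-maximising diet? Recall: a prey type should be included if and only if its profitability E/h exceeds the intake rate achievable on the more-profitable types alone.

Rank by E/h (J/s): aphids 0.786, leafhoppers 0.226, wasps 0.0976, large flies 0.0766. Include each in turn until the next type's E/h falls below the running intake rate.
Rate on top 1: 0.3917. leafhoppers: 0.226 < 0.3917 → exclude; stop.
Optimal diet: aphids — 1 of 4 types.

1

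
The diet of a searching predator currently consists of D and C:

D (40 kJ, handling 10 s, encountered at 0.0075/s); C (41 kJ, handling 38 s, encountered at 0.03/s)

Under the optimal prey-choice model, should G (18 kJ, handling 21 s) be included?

Yes

Intake rate on the current diet: R = (0.0075×40 + 0.03×41) / (1 + 0.0075×10 + 0.03×38) = 1.53/2.215 = 0.6907 kJ/s.
Profitability of G: 18/21 = 0.8571 kJ/s.
Since 0.8571 > R, including G increases the long-run rate.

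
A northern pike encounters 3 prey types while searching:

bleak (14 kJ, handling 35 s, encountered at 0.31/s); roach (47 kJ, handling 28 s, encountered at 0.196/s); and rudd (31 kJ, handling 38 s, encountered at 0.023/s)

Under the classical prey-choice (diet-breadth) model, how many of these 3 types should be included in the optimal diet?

E/h in descending order: roach 1.68, rudd 0.816, bleak 0.4 kJ/s. The optimal diet is the largest prefix of this list for which every included type satisfies E_i/h_i > R on the types above it.
Rate on top 1: 1.42. rudd: 0.816 < 1.42 → exclude; stop.
Optimal diet: roach — 1 of 3 types.

1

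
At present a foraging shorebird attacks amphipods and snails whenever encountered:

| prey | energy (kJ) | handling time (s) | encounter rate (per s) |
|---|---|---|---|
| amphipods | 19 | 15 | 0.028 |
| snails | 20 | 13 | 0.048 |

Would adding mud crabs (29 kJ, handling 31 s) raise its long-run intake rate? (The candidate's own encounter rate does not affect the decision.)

Current rate: (0.028×19 + 0.048×20)/(1 + 0.028×15 + 0.048×13) = 0.7299 kJ/s.
Profitability of mud crabs: 29/31 = 0.9355 kJ/s.
0.9355 > 0.7299, so adding mud crabs raises the average — include it.

Yes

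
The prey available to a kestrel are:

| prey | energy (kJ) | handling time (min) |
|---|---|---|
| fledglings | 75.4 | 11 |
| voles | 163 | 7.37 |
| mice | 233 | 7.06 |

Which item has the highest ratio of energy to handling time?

Profitability E/h (kJ/min): fledglings = 75.4/11 = 6.85, voles = 163/7.37 = 22.1, mice = 233/7.06 = 33.
Ranked: mice > voles > fledglings.

mice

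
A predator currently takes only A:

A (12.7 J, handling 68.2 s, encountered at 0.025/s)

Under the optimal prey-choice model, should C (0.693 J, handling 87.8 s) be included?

On A alone, R = ΣλE/(1+Σλh) = 0.3175/2.705 = 0.1174 J/s.
Profitability of C: 0.693/87.8 = 0.007893 J/s.
Since 0.007893 < R, time spent handling C is better spent searching.

No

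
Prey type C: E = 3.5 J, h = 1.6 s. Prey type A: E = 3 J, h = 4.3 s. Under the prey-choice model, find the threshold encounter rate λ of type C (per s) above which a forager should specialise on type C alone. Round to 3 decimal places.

The zero-one rule: include type A iff E₂/h₂ > λE₁/(1+λh₁). Equality gives the switch point.
λE₁h₂ = E₂ + λE₂h₁ ⇒ λ = E₂/(E₁h₂ − E₂h₁) = 3/(15.05 − 4.8) = 0.2927 per s.

0.293 per s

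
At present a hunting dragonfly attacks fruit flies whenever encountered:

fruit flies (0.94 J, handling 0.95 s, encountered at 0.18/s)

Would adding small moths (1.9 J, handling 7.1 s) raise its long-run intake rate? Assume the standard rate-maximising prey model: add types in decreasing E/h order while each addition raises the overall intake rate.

Yes

Current rate: (0.18×0.94)/(1 + 0.18×0.95) = 0.1445 J/s.
Profitability of small moths: 1.9/7.1 = 0.2676 J/s.
Since 0.2676 > R, including small moths increases the long-run rate.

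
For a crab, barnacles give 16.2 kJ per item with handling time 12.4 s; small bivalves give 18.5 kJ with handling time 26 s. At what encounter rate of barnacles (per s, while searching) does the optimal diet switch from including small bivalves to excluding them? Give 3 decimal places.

0.096 per s

The zero-one rule: include small bivalves iff E₂/h₂ > λE₁/(1+λh₁). Equality gives the switch point.
λE₁h₂ = E₂ + λE₂h₁ ⇒ λ = E₂/(E₁h₂ − E₂h₁) = 18.5/(421.2 − 229.4) = 0.09645 per s.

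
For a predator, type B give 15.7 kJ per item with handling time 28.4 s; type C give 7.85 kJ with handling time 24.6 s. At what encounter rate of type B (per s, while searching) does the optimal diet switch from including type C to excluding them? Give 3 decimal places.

At the threshold, the rate on type B alone equals the profitability of type C: λ·15.7/(1 + λ·28.4) = 7.85/24.6 = 0.3191.
Rearranging, λ(15.7 − 0.3191×28.4) = 0.3191, so λ = 0.3191/6.637 = 0.04808 per s.

0.048 per s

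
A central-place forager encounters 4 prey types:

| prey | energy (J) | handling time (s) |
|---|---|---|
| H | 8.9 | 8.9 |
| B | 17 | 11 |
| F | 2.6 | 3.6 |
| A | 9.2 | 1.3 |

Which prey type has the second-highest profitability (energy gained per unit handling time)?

B

In descending order of E/h:
A: 9.2/1.3 = 7.08 J/s
B: 17/11 = 1.55 J/s
H: 8.9/8.9 = 1 J/s
F: 2.6/3.6 = 0.722 J/s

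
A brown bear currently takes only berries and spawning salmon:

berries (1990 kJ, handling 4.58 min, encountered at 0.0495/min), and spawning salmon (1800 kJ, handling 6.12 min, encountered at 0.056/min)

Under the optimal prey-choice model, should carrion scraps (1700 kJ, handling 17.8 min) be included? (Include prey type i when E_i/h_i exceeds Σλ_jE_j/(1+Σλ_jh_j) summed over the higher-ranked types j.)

Intake rate on the current diet: R = (0.0495×1990 + 0.056×1800) / (1 + 0.0495×4.58 + 0.056×6.12) = 199.3/1.569 = 127 kJ/min.
Profitability of carrion scraps: 1700/17.8 = 95.51 kJ/min.
Since 95.51 < R, time spent handling carrion scraps is better spent searching.

No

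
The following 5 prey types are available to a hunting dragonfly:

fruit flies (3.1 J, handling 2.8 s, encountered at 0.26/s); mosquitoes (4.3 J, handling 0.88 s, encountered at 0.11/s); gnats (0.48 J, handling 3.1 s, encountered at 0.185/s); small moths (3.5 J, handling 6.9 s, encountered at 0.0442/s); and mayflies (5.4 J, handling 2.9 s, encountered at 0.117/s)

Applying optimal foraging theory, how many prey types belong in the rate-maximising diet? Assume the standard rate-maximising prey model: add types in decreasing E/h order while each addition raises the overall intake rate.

3

E/h in descending order: mosquitoes 4.89, mayflies 1.86, fruit flies 1.11, small moths 0.507, gnats 0.155 J/s. The optimal diet is the largest prefix of this list for which every included type satisfies E_i/h_i > R on the types above it.
Rate on top 1: 0.4313. mayflies: 1.86 > 0.4313 → include.
Rate on top 2: 0.7693. fruit flies: 1.11 > 0.7693 → include.
Rate on top 3: 0.883. small moths: 0.507 < 0.883 → exclude; stop.
Optimal diet: mosquitoes, mayflies, fruit flies — 3 of 5 types.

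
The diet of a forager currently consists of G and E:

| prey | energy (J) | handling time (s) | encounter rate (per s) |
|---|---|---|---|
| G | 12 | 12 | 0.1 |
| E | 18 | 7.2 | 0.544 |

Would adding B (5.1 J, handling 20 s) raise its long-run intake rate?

Current rate: (0.1×12 + 0.544×18)/(1 + 0.1×12 + 0.544×7.2) = 1.797 J/s.
Profitability of B: 5.1/20 = 0.255 J/s.
0.255 < 1.797, so adding B would lower the average — exclude it.

No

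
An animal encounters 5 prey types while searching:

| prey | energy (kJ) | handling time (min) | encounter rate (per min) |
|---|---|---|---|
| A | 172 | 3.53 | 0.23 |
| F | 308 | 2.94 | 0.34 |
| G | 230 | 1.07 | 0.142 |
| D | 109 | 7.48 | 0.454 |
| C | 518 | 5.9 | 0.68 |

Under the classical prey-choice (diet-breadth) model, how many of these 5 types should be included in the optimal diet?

Profitabilities (E/h, kJ/min): G 215, F 105, C 87.8, A 48.7, D 14.6. Add prey in this order while the next type's profitability exceeds the intake rate on those already taken.
Rate on top 1: 28.35. F: 105 > 28.35 → include.
Rate on top 2: 63.85. C: 87.8 > 63.85 → include.
Rate on top 3: 79.44. A: 48.7 < 79.44 → exclude; stop.
Optimal diet: G, F, C — 3 of 5 types.

3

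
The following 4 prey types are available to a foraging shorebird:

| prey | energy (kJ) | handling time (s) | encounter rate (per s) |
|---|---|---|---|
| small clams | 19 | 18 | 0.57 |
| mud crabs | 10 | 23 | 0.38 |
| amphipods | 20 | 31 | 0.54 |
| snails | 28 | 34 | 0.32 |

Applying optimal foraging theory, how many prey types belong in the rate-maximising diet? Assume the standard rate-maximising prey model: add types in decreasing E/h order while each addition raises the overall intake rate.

Profitabilities (E/h, kJ/s): small clams 1.06, snails 0.824, amphipods 0.645, mud crabs 0.435. Add prey in this order while the next type's profitability exceeds the intake rate on those already taken.
Rate on top 1: 0.9618. snails: 0.824 < 0.9618 → exclude; stop.
Optimal diet: small clams — 1 of 4 types.

1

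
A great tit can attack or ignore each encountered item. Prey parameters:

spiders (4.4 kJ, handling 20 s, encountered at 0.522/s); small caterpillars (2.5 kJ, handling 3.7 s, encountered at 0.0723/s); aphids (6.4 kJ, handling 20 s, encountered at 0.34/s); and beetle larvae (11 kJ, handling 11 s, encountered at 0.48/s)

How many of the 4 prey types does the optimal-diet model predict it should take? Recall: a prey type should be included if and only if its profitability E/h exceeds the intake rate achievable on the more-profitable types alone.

1

Profitabilities (E/h, kJ/s): beetle larvae 1, small caterpillars 0.676, aphids 0.32, spiders 0.22. Add prey in this order while the next type's profitability exceeds the intake rate on those already taken.
Rate on top 1: 0.8408. small caterpillars: 0.676 < 0.8408 → exclude; stop.
Optimal diet: beetle larvae — 1 of 4 types.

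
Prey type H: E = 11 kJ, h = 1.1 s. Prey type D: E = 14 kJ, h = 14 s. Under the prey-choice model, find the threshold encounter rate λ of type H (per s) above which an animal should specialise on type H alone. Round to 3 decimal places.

0.101 per s

Drop type D once their profitability E₂/h₂ falls below the rate achievable on type H alone: E₂/h₂ = λE₁/(1 + λh₁).
Solve for λ: λE₁h₂ = E₂(1 + λh₁) → λ(E₁h₂ − E₂h₁) = E₂ → λ = E₂/(E₁h₂ − E₂h₁).
λ = 14/(11×14 − 14×1.1) = 14/138.6 = 0.101 per s.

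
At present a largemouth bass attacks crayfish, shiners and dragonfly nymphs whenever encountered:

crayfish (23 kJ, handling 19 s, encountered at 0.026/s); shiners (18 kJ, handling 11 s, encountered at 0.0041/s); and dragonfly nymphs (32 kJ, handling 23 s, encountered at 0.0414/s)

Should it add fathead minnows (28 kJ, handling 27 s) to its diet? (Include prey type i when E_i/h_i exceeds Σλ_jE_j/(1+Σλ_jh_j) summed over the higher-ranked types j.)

Yes

On crayfish, shiners and dragonfly nymphs alone, R = ΣλE/(1+Σλh) = 1.997/2.491 = 0.8014 kJ/s.
fathead minnows: E/h = 28/27 = 1.037 kJ/s.
1.037 > 0.8014, so adding fathead minnows raises the average — include it.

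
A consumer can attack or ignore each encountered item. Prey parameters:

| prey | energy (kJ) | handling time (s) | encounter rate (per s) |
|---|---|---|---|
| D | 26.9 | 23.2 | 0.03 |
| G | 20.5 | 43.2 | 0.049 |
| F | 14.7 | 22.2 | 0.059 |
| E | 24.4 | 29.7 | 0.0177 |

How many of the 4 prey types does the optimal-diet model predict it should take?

3

Profitabilities (E/h, kJ/s): D 1.16, E 0.822, F 0.662, G 0.475. Add prey in this order while the next type's profitability exceeds the intake rate on those already taken.
Rate on top 1: 0.4758. E: 0.822 > 0.4758 → include.
Rate on top 2: 0.5576. F: 0.662 > 0.5576 → include.
Rate on top 3: 0.5964. G: 0.475 < 0.5964 → exclude; stop.
Optimal diet: D, E, F — 3 of 4 types.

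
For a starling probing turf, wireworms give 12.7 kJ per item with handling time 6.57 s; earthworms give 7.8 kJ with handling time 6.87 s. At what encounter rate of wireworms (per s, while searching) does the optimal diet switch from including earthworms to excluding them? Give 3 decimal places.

Drop earthworms once their profitability E₂/h₂ falls below the rate achievable on wireworms alone: E₂/h₂ = λE₁/(1 + λh₁).
Solve for λ: λE₁h₂ = E₂(1 + λh₁) → λ(E₁h₂ − E₂h₁) = E₂ → λ = E₂/(E₁h₂ − E₂h₁).
λ = 7.8/(12.7×6.87 − 7.8×6.57) = 7.8/36 = 0.2166 per s.

0.217 per s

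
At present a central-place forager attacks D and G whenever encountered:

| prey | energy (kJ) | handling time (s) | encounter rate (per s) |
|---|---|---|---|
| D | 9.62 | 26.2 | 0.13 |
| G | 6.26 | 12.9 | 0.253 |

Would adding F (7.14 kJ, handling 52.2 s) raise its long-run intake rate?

No

On D and G alone, R = ΣλE/(1+Σλh) = 2.834/7.67 = 0.3696 kJ/s.
F: E/h = 7.14/52.2 = 0.1368 kJ/s.
0.1368 < 0.3696, so adding F would lower the average — exclude it.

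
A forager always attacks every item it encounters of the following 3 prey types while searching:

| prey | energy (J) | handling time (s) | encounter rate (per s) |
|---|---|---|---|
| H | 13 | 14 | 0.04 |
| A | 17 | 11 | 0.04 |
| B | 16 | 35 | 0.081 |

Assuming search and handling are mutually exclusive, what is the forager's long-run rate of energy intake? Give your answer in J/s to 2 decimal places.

0.52 J/s

R = Σλ_iE_i / (1 + Σλ_ih_i)
Numerator: 0.04×13 + 0.04×17 + 0.081×16 = 2.496
Denominator: 1 + 0.04×14 + 0.04×11 + 0.081×35 = 4.835
R = 2.496/4.835 = 0.5162 J/s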